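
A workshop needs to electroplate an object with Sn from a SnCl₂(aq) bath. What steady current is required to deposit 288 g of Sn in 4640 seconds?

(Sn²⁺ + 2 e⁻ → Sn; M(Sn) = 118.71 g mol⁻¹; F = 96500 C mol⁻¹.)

101 A

n(Sn) = 288 / 118.71 = 2.426 mol.
n(e⁻) = 2 × 2.426 = 4.852 mol.
Q = n(e⁻)·F = 4.852 × 96500 = 468200 C.
I = Q/t = 468200 / 4640.0 s = 101 A.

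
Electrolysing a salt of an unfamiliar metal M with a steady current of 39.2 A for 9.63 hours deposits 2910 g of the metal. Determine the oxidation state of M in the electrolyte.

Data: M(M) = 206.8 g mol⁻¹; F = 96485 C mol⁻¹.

+1

Q = I·t = 39.20 A × 34668 s = 1359000 C, so n(e⁻) = 1359000/96485 = 14.08 mol.
n(M) deposited = 2910 / 206.8 = 14.07 mol.
Electrons per atom = n(e⁻)/n(M) = 14.08 / 14.07 = 1.00 ≈ 1, so the ion is M⁺.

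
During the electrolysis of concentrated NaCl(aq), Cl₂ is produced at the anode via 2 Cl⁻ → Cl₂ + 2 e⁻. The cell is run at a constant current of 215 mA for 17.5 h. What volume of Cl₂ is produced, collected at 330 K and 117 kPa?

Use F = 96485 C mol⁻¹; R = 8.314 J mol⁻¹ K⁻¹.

1.65 L

Q = I·t = 0.2150 A × 63000 s = 13540 C.
n(e⁻) = Q/F = 13540 / 96485 = 0.1404 mol.
2 electrons are transferred per Cl₂ molecule, so n(Cl₂) = 0.1404 / 2 = 0.07019 mol.
V = nRT/P = (0.07019 × 8.314 × 330) / (117 × 10³ Pa) = 0.00165 m³ = 1.65 L.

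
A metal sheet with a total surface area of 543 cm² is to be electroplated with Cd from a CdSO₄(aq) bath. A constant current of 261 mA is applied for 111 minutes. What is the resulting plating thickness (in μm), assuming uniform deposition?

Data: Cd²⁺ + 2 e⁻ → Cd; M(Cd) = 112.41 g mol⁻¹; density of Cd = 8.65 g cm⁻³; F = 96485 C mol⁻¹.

2.16 μm

Q = I·t = 0.2610 × 6660.0 = 1738 C; n(e⁻) = 0.01802 mol.
n(Cd) = n(e⁻)/2 = 0.009008 mol, so m = 0.009008 × 112.41 = 1.013 g.
Volume = m/ρ = 1.013 / 8.65 = 0.1171 cm³.
Thickness = V/A = 0.1171 / 543 = 2.16 × 10⁻⁴ cm = 2.16 μm.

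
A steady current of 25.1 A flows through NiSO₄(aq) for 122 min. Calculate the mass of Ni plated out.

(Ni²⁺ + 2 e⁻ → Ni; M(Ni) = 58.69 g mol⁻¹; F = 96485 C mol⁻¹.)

55.9 g

Q = I·t = 25.10 A × 7320.0 s = 183700 C.
n(e⁻) = Q/F = 183700 / 96485 = 1.904 mol.
Ni²⁺ + 2 e⁻ → Ni, so n(Ni) = n(e⁻)/2 = 0.9521 mol.
m = n·M = 0.9521 × 58.69 = 55.9 g.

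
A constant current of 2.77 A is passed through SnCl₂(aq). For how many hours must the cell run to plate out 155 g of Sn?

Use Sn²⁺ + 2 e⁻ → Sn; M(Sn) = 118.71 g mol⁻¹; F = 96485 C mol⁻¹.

n(Sn) = m/M = 155 / 118.71 = 1.306 mol.
Each Sn atom requires 2 electrons, so n(e⁻) = 2 × 1.306 = 2.611 mol.
Q = n(e⁻)·F = 2.611 × 96485 = 252000 C.
t = Q/I = 252000 / 2.770 A = 90960 s = 25.3 h.

25.3 h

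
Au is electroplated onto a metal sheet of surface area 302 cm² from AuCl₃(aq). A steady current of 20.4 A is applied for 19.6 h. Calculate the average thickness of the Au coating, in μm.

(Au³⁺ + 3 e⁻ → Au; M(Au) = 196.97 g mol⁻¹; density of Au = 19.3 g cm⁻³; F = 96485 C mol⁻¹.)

Q = I·t = 20.40 × 70560 = 1439000 C; n(e⁻) = 14.92 mol.
n(Au) = n(e⁻)/3 = 4.973 mol, so m = 4.973 × 196.97 = 979.5 g.
Volume = m/ρ = 979.5 / 19.3 = 50.75 cm³.
Thickness = V/A = 50.75 / 302 = 0.168 cm = 1680 μm.

1680 μm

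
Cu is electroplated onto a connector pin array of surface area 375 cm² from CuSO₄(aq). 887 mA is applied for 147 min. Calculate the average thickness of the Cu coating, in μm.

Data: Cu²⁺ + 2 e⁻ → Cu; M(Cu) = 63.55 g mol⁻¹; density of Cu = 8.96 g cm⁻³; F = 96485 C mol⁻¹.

7.67 μm

Q = I·t = 0.8870 × 8820.0 = 7823 C; n(e⁻) = 0.08108 mol.
n(Cu) = n(e⁻)/2 = 0.04054 mol, so m = 0.04054 × 63.55 = 2.576 g.
Volume = m/ρ = 2.576 / 8.96 = 0.2875 cm³.
Thickness = V/A = 0.2875 / 375 = 7.67 × 10⁻⁴ cm = 7.67 μm.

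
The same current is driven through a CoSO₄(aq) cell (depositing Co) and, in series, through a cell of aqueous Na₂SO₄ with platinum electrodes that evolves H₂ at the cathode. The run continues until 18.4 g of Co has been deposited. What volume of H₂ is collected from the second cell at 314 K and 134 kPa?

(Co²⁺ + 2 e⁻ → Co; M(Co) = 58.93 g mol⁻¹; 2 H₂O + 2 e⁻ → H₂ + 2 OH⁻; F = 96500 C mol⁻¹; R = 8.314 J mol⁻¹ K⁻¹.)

n(Co) = 18.4 / 58.93 = 0.3122 mol, so n(e⁻) = 2 × 0.3122 = 0.6245 mol.
The cells are in series, so the same 0.6245 mol of electrons passes through the second cell.
2 H₂O + 2 e⁻ → H₂ + 2 OH⁻ — 2 mol e⁻ per mol H₂, so n(H₂) = 0.6245/2 = 0.3122 mol.
V = nRT/P = (0.3122 × 8.314 × 314) / (134 × 10³) = 0.00608 m³ = 6.08 L.

6.08 L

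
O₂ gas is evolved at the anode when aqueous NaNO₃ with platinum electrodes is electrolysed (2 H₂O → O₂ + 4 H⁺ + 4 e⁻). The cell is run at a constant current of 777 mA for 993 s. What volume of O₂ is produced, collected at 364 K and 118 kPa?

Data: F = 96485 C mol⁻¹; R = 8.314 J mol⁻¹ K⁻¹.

0.0513 L

Q = I·t = 0.7770 A × 993.00 s = 771.6 C.
n(e⁻) = Q/F = 771.6 / 96485 = 0.007997 mol.
4 electrons are transferred per O₂ molecule, so n(O₂) = 0.007997 / 4 = 0.001999 mol.
V = nRT/P = (0.001999 × 8.314 × 364) / (118 × 10³ Pa) = 5.13 × 10⁻⁵ m³ = 0.0513 L.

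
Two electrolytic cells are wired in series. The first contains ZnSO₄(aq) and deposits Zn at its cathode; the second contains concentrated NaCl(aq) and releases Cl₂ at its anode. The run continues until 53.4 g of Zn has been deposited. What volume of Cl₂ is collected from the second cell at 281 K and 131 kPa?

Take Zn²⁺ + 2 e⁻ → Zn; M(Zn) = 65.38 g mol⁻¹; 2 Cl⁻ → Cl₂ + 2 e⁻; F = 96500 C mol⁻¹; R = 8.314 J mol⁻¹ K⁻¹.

n(Zn) = 53.4 / 65.38 = 0.8168 mol, so n(e⁻) = 2 × 0.8168 = 1.634 mol.
The cells are in series, so the same 1.634 mol of electrons passes through the second cell.
2 Cl⁻ → Cl₂ + 2 e⁻ — 2 mol e⁻ per mol Cl₂, so n(Cl₂) = 1.634/2 = 0.8168 mol.
V = nRT/P = (0.8168 × 8.314 × 281) / (131 × 10³) = 0.0146 m³ = 14.6 L.

14.6 L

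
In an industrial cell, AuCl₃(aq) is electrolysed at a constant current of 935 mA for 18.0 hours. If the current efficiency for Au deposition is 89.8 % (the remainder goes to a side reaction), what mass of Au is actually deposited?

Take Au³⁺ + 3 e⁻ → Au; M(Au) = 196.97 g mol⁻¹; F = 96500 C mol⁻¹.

Q = I·t = 0.9350 × 64800 = 60590 C.
n(e⁻) = 60590/96500 = 0.6279 mol; theoretically n(Au) = 0.6279/3 = 0.2093 mol, m_theo = 41.22 g.
At 89.8 % efficiency, m_actual = 0.898 × 41.22 = 37.0 g.

37.0 g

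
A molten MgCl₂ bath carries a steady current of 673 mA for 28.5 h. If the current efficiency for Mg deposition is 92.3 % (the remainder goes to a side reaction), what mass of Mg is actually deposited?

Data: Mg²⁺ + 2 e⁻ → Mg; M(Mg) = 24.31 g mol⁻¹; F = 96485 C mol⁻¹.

8.03 g

Q = I·t = 0.6730 × 102600 = 69050 C.
n(e⁻) = 69050/96485 = 0.7157 mol; theoretically n(Mg) = 0.7157/2 = 0.3578 mol, m_theo = 8.699 g.
At 92.3 % efficiency, m_actual = 0.923 × 8.699 = 8.03 g.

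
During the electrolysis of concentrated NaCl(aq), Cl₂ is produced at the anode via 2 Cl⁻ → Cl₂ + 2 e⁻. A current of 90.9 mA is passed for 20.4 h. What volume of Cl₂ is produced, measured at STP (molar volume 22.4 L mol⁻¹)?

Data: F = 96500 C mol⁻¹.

Q = I·t = 0.09090 A × 73440 s = 6676 C.
n(e⁻) = Q/F = 6676 / 96500 = 0.06918 mol.
2 electrons are transferred per Cl₂ molecule, so n(Cl₂) = 0.06918 / 2 = 0.03459 mol.
V = n × V_m = 0.03459 × 22.4 = 0.775 L.

0.775 L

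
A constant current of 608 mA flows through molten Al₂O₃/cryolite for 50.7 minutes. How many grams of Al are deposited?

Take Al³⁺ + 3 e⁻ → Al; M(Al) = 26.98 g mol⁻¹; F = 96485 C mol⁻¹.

0.172 g

Q = I·t = 0.6080 A × 3042.0 s = 1850 C.
n(e⁻) = Q/F = 1850 / 96485 = 0.01917 mol.
Al³⁺ + 3 e⁻ → Al, so n(Al) = n(e⁻)/3 = 0.006390 mol.
m = n·M = 0.006390 × 26.98 = 0.172 g.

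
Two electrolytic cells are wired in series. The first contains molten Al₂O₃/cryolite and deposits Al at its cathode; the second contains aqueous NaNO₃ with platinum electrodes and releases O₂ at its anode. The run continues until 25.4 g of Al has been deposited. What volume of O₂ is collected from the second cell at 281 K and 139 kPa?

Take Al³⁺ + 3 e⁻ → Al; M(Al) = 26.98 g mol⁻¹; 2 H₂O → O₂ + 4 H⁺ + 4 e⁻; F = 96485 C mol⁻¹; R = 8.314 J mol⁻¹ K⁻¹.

11.9 L

n(Al) = 25.4 / 26.98 = 0.9414 mol, so n(e⁻) = 3 × 0.9414 = 2.824 mol.
The cells are in series, so the same 2.824 mol of electrons passes through the second cell.
2 H₂O → O₂ + 4 H⁺ + 4 e⁻ — 4 mol e⁻ per mol O₂, so n(O₂) = 2.824/4 = 0.7061 mol.
V = nRT/P = (0.7061 × 8.314 × 281) / (139 × 10³) = 0.0119 m³ = 11.9 L.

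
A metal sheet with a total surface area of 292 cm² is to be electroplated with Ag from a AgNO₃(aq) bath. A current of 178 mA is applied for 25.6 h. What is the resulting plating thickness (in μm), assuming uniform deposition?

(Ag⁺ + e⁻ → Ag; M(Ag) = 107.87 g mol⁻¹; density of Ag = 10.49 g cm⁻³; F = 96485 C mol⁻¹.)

Q = I·t = 0.1780 × 92160 = 16400 C; n(e⁻) = 0.1700 mol.
n(Ag) = n(e⁻)/1 = 0.1700 mol, so m = 0.1700 × 107.87 = 18.34 g.
Volume = m/ρ = 18.34 / 10.49 = 1.748 cm³.
Thickness = V/A = 1.748 / 292 = 0.00599 cm = 59.9 μm.

59.9 μm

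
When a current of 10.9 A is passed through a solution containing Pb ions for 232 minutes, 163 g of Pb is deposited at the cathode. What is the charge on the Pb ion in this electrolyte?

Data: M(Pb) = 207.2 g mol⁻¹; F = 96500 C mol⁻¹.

+2

Q = I·t = 10.90 A × 13920 s = 151700 C, so n(e⁻) = 151700/96500 = 1.572 mol.
n(Pb) deposited = 163 / 207.2 = 0.7867 mol.
Electrons per atom = n(e⁻)/n(Pb) = 1.572 / 0.7867 = 2.00 ≈ 2, so the ion is Pb²⁺.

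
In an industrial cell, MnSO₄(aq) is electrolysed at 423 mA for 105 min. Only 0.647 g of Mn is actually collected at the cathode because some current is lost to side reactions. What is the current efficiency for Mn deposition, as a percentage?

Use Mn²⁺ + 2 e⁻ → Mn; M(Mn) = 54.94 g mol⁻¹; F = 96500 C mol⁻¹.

Q = I·t = 0.4230 × 6300.0 = 2665 C; n(e⁻) = 2665/96500 = 0.02762 mol.
Theoretical n(Mn) = n(e⁻)/2 = 0.01381 mol, i.e. m_theo = 0.01381 × 54.94 = 0.7586 g.
Efficiency = m_actual / m_theo = 0.647 / 0.7586 = 85.3 %.

85.3 %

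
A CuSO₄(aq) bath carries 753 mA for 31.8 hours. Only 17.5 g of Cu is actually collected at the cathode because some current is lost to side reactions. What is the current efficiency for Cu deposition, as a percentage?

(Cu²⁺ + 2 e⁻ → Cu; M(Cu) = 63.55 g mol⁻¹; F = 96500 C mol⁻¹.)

Q = I·t = 0.7530 × 114480 = 86200 C; n(e⁻) = 86200/96500 = 0.8933 mol.
Theoretical n(Cu) = n(e⁻)/2 = 0.4466 mol, i.e. m_theo = 0.4466 × 63.55 = 28.38 g.
Efficiency = m_actual / m_theo = 17.5 / 28.38 = 61.7 %.

61.7 %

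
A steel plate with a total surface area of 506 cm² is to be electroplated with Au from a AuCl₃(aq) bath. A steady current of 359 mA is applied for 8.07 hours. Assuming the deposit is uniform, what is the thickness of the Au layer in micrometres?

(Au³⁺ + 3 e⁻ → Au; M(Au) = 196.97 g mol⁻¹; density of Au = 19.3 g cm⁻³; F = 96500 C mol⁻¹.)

7.27 μm

Q = I·t = 0.3590 × 29052 = 10430 C; n(e⁻) = 0.1081 mol.
n(Au) = n(e⁻)/3 = 0.03603 mol, so m = 0.03603 × 196.97 = 7.096 g.
Volume = m/ρ = 7.096 / 19.3 = 0.3677 cm³.
Thickness = V/A = 0.3677 / 506 = 7.27 × 10⁻⁴ cm = 7.27 μm.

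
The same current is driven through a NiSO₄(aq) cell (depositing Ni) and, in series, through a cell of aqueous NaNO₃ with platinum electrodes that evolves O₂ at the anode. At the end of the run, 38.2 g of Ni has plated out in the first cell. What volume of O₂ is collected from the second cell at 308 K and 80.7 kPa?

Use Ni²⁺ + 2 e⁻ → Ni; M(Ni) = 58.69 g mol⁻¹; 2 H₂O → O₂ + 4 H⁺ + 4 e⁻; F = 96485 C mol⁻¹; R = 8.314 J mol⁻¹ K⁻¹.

n(Ni) = 38.2 / 58.69 = 0.6509 mol, so n(e⁻) = 2 × 0.6509 = 1.302 mol.
The cells are in series, so the same 1.302 mol of electrons passes through the second cell.
2 H₂O → O₂ + 4 H⁺ + 4 e⁻ — 4 mol e⁻ per mol O₂, so n(O₂) = 1.302/4 = 0.3254 mol.
V = nRT/P = (0.3254 × 8.314 × 308) / (80.7 × 10³) = 0.0103 m³ = 10.3 L.

10.3 L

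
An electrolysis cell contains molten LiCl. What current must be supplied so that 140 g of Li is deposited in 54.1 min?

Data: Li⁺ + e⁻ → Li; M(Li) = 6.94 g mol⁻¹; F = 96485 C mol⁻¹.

600 A

n(Li) = 140 / 6.94 = 20.17 mol.
n(e⁻) = 1 × 20.17 = 20.17 mol.
Q = n(e⁻)·F = 20.17 × 96485 = 1946000 C.
I = Q/t = 1946000 / 3246.0 s = 600 A.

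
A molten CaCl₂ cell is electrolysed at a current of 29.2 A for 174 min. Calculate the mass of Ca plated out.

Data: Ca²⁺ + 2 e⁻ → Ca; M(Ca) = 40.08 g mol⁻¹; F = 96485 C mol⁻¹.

63.3 g

Q = I·t = 29.20 A × 10440 s = 304800 C.
n(e⁻) = Q/F = 304800 / 96485 = 3.160 mol.
Ca²⁺ + 2 e⁻ → Ca, so n(Ca) = n(e⁻)/2 = 1.580 mol.
m = n·M = 1.580 × 40.08 = 63.3 g.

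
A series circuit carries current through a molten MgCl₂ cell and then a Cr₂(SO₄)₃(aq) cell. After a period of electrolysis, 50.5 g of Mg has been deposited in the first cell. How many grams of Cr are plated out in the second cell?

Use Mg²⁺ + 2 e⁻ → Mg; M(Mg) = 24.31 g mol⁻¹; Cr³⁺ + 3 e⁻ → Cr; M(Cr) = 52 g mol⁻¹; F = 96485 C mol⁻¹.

72.0 g

n(Mg) = 50.5 / 24.31 = 2.077 mol.
Since Mg²⁺ + 2 e⁻ → Mg, n(e⁻) passed = 2 × 2.077 = 4.155 mol.
Cells in series carry the same charge, so the same 4.155 mol of electrons passes through cell 2.
Cr³⁺ + 3 e⁻ → Cr, so n(Cr) = 4.155 / 3 = 1.385 mol.
m(Cr) = 1.385 × 52 = 72.0 g.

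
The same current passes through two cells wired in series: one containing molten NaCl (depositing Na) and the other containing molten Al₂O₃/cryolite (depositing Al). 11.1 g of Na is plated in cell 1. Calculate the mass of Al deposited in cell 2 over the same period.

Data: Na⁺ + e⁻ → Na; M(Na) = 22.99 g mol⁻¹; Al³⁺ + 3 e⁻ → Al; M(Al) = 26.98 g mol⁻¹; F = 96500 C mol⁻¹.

n(Na) = 11.1 / 22.99 = 0.4828 mol.
Since Na⁺ + e⁻ → Na, n(e⁻) passed = 1 × 0.4828 = 0.4828 mol.
Cells in series carry the same charge, so the same 0.4828 mol of electrons passes through cell 2.
Al³⁺ + 3 e⁻ → Al, so n(Al) = 0.4828 / 3 = 0.1609 mol.
m(Al) = 0.1609 × 26.98 = 4.34 g.

4.34 g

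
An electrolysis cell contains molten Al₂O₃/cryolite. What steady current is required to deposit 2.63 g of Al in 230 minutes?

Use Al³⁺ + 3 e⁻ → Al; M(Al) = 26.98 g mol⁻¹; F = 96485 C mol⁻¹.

2.04 A

n(Al) = 2.63 / 26.98 = 0.09748 mol.
n(e⁻) = 3 × 0.09748 = 0.2924 mol.
Q = n(e⁻)·F = 0.2924 × 96485 = 28220 C.
I = Q/t = 28220 / 13800 s = 2.04 A.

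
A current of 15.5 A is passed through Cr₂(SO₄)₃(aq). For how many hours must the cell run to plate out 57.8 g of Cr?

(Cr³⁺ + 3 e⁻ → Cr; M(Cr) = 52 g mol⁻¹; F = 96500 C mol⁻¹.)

5.77 h

n(Cr) = m/M = 57.8 / 52 = 1.112 mol.
Each Cr atom requires 3 electrons, so n(e⁻) = 3 × 1.112 = 3.335 mol.
Q = n(e⁻)·F = 3.335 × 96500 = 321800 C.
t = Q/I = 321800 / 15.50 A = 20760 s = 5.77 h.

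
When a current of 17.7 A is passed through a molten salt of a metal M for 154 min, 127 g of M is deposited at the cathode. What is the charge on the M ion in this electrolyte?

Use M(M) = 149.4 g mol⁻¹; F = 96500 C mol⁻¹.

+2

Q = I·t = 17.70 A × 9240.0 s = 163500 C, so n(e⁻) = 163500/96500 = 1.695 mol.
n(M) deposited = 127 / 149.4 = 0.8501 mol.
Electrons per atom = n(e⁻)/n(M) = 1.695 / 0.8501 = 1.99 ≈ 2, so the ion is M²⁺.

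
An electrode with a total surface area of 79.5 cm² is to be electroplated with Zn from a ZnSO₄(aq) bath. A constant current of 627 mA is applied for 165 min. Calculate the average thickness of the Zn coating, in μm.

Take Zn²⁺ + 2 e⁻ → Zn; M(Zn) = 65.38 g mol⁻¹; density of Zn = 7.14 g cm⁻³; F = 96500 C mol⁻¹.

37.0 μm

Q = I·t = 0.6270 × 9900.0 = 6207 C; n(e⁻) = 0.06432 mol.
n(Zn) = n(e⁻)/2 = 0.03216 mol, so m = 0.03216 × 65.38 = 2.103 g.
Volume = m/ρ = 2.103 / 7.14 = 0.2945 cm³.
Thickness = V/A = 0.2945 / 79.5 = 0.00370 cm = 37.0 μm.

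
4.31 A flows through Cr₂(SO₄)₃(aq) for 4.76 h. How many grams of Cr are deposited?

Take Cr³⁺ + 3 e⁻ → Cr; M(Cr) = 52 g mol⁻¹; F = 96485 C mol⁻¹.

Q = I·t = 4.310 A × 17136 s = 73860 C.
n(e⁻) = Q/F = 73860 / 96485 = 0.7655 mol.
Cr³⁺ + 3 e⁻ → Cr, so n(Cr) = n(e⁻)/3 = 0.2552 mol.
m = n·M = 0.2552 × 52 = 13.3 g.

13.3 g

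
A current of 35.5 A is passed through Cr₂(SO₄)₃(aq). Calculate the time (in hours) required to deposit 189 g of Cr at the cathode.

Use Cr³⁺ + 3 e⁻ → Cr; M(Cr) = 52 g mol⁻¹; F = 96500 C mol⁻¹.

8.23 h

n(Cr) = m/M = 189 / 52 = 3.635 mol.
Each Cr atom requires 3 electrons, so n(e⁻) = 3 × 3.635 = 10.90 mol.
Q = n(e⁻)·F = 10.90 × 96500 = 1052000 C.
t = Q/I = 1052000 / 35.50 A = 29640 s = 8.23 h.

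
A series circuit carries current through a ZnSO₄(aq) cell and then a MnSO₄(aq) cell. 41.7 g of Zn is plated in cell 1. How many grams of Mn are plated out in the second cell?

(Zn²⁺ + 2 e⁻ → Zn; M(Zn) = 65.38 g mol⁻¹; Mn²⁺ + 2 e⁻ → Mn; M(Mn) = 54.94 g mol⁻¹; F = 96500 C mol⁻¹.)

n(Zn) = 41.7 / 65.38 = 0.6378 mol.
Since Zn²⁺ + 2 e⁻ → Zn, n(e⁻) passed = 2 × 0.6378 = 1.276 mol.
Cells in series carry the same charge, so the same 1.276 mol of electrons passes through cell 2.
Mn²⁺ + 2 e⁻ → Mn, so n(Mn) = 1.276 / 2 = 0.6378 mol.
m(Mn) = 0.6378 × 54.94 = 35.0 g.

35.0 g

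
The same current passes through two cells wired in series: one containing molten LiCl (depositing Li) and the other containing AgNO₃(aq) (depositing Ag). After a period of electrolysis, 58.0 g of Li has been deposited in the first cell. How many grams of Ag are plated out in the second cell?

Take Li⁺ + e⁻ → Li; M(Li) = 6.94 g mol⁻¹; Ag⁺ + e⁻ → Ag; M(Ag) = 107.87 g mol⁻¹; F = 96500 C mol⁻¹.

902 g

n(Li) = 58.0 / 6.94 = 8.357 mol.
Since Li⁺ + e⁻ → Li, n(e⁻) passed = 1 × 8.357 = 8.357 mol.
Cells in series carry the same charge, so the same 8.357 mol of electrons passes through cell 2.
Ag⁺ + e⁻ → Ag, so n(Ag) = 8.357 / 1 = 8.357 mol.
m(Ag) = 8.357 × 107.87 = 902 g.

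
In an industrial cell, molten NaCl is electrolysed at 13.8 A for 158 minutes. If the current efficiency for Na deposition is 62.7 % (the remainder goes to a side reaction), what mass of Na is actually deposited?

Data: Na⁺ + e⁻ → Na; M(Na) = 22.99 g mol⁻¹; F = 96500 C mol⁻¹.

19.5 g

Q = I·t = 13.80 × 9480.0 = 130800 C.
n(e⁻) = 130800/96500 = 1.356 mol; theoretically n(Na) = 1.356/1 = 1.356 mol, m_theo = 31.17 g.
At 62.7 % efficiency, m_actual = 0.627 × 31.17 = 19.5 g.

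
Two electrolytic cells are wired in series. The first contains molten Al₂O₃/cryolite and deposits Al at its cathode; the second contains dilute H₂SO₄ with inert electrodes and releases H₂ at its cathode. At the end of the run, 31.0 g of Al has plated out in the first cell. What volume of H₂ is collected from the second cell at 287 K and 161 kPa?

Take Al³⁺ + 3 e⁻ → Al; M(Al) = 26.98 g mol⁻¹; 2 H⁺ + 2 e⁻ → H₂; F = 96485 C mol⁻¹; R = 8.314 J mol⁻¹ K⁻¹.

25.5 L

n(Al) = 31.0 / 26.98 = 1.149 mol, so n(e⁻) = 3 × 1.149 = 3.447 mol.
The cells are in series, so the same 3.447 mol of electrons passes through the second cell.
2 H⁺ + 2 e⁻ → H₂ — 2 mol e⁻ per mol H₂, so n(H₂) = 3.447/2 = 1.723 mol.
V = nRT/P = (1.723 × 8.314 × 287) / (161 × 10³) = 0.0255 m³ = 25.5 L.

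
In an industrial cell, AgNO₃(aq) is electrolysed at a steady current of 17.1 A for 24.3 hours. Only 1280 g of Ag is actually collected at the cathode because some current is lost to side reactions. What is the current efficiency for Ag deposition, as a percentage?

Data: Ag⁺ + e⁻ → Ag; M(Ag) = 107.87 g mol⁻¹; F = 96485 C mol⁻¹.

76.5 %

Q = I·t = 17.10 × 87480 = 1496000 C; n(e⁻) = 1496000/96485 = 15.50 mol.
Theoretical n(Ag) = n(e⁻)/1 = 15.50 mol, i.e. m_theo = 15.50 × 107.87 = 1672 g.
Efficiency = m_actual / m_theo = 1280 / 1672 = 76.5 %.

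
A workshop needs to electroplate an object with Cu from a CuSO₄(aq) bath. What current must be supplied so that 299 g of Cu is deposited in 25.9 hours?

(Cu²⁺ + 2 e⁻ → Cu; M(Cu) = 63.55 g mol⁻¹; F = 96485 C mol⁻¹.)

n(Cu) = 299 / 63.55 = 4.705 mol.
n(e⁻) = 2 × 4.705 = 9.410 mol.
Q = n(e⁻)·F = 9.410 × 96485 = 907900 C.
I = Q/t = 907900 / 93240 s = 9.74 A.

9.74 A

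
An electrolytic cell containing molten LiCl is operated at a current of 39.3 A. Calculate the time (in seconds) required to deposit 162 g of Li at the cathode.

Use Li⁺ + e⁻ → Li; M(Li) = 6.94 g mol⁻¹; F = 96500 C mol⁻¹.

n(Li) = m/M = 162 / 6.94 = 23.34 mol.
Each Li atom requires 1 electron, so n(e⁻) = 1 × 23.34 = 23.34 mol.
Q = n(e⁻)·F = 23.34 × 96500 = 2253000 C.
t = Q/I = 2253000 / 39.30 A = 57320 s.

57300 s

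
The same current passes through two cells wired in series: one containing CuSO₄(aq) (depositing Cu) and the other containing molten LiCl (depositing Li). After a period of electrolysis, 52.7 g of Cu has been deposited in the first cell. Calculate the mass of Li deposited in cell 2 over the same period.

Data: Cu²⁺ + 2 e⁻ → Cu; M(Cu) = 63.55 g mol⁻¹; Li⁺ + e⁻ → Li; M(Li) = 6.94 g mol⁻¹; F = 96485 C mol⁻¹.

11.5 g

n(Cu) = 52.7 / 63.55 = 0.8293 mol.
Since Cu²⁺ + 2 e⁻ → Cu, n(e⁻) passed = 2 × 0.8293 = 1.659 mol.
Cells in series carry the same charge, so the same 1.659 mol of electrons passes through cell 2.
Li⁺ + e⁻ → Li, so n(Li) = 1.659 / 1 = 1.659 mol.
m(Li) = 1.659 × 6.94 = 11.5 g.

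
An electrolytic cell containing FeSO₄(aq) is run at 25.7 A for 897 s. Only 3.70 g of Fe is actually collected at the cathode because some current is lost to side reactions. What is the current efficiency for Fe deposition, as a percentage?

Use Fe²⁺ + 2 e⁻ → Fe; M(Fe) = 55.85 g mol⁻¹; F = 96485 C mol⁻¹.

Q = I·t = 25.70 × 897.00 = 23050 C; n(e⁻) = 23050/96485 = 0.2389 mol.
Theoretical n(Fe) = n(e⁻)/2 = 0.1195 mol, i.e. m_theo = 0.1195 × 55.85 = 6.672 g.
Efficiency = m_actual / m_theo = 3.70 / 6.672 = 55.5 %.

55.5 %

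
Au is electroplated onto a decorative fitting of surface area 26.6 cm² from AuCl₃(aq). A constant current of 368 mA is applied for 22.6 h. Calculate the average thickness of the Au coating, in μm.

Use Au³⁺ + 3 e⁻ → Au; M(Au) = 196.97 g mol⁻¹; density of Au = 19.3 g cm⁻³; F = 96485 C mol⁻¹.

Q = I·t = 0.3680 × 81360 = 29940 C; n(e⁻) = 0.3103 mol.
n(Au) = n(e⁻)/3 = 0.1034 mol, so m = 0.1034 × 196.97 = 20.37 g.
Volume = m/ρ = 20.37 / 19.3 = 1.056 cm³.
Thickness = V/A = 1.056 / 26.6 = 0.0397 cm = 397 μm.

397 μm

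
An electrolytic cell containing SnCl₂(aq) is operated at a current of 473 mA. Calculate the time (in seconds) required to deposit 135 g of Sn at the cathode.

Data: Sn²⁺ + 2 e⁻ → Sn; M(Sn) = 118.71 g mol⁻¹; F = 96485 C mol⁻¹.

n(Sn) = m/M = 135 / 118.71 = 1.137 mol.
Each Sn atom requires 2 electrons, so n(e⁻) = 2 × 1.137 = 2.274 mol.
Q = n(e⁻)·F = 2.274 × 96485 = 219500 C.
t = Q/I = 219500 / 0.4730 A = 464000 s.

4.64 × 10⁵ s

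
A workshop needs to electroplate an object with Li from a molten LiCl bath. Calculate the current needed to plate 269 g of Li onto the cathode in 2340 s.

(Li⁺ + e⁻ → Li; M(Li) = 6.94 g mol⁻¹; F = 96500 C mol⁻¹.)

n(Li) = 269 / 6.94 = 38.76 mol.
n(e⁻) = 1 × 38.76 = 38.76 mol.
Q = n(e⁻)·F = 38.76 × 96500 = 3740000 C.
I = Q/t = 3740000 / 2340.0 s = 1600 A.

1600 A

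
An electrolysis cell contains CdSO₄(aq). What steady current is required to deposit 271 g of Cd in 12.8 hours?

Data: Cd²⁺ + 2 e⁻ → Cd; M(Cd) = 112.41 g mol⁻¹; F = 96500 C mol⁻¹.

n(Cd) = 271 / 112.41 = 2.411 mol.
n(e⁻) = 2 × 2.411 = 4.822 mol.
Q = n(e⁻)·F = 4.822 × 96500 = 465300 C.
I = Q/t = 465300 / 46080 s = 10.1 A.

10.1 A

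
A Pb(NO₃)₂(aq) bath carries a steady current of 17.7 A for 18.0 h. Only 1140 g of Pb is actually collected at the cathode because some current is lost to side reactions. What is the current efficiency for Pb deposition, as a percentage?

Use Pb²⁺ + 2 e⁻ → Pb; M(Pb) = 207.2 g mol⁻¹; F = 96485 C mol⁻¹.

92.6 %

Q = I·t = 17.70 × 64800 = 1147000 C; n(e⁻) = 1147000/96485 = 11.89 mol.
Theoretical n(Pb) = n(e⁻)/2 = 5.944 mol, i.e. m_theo = 5.944 × 207.2 = 1232 g.
Efficiency = m_actual / m_theo = 1140 / 1232 = 92.6 %.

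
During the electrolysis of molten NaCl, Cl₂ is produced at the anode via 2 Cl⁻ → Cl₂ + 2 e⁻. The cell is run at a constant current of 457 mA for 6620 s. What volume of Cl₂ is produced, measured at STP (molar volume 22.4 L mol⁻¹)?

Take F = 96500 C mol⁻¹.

0.351 L

Q = I·t = 0.4570 A × 6620.0 s = 3025 C.
n(e⁻) = Q/F = 3025 / 96500 = 0.03135 mol.
2 electrons are transferred per Cl₂ molecule, so n(Cl₂) = 0.03135 / 2 = 0.01568 mol.
V = n × V_m = 0.01568 × 22.4 = 0.351 L.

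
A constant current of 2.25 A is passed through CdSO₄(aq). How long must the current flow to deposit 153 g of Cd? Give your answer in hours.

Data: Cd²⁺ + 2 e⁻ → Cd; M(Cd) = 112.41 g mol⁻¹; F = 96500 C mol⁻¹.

n(Cd) = m/M = 153 / 112.41 = 1.361 mol.
Each Cd atom requires 2 electrons, so n(e⁻) = 2 × 1.361 = 2.722 mol.
Q = n(e⁻)·F = 2.722 × 96500 = 262700 C.
t = Q/I = 262700 / 2.250 A = 116800 s = 32.4 h.

32.4 h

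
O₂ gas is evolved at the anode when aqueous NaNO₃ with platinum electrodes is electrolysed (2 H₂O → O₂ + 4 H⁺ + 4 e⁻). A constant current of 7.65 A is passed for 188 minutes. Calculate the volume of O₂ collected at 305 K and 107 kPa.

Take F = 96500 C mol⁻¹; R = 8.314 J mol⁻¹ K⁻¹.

5.30 L

Q = I·t = 7.650 A × 11280 s = 86290 C.
n(e⁻) = Q/F = 86290 / 96500 = 0.8942 mol.
4 electrons are transferred per O₂ molecule, so n(O₂) = 0.8942 / 4 = 0.2236 mol.
V = nRT/P = (0.2236 × 8.314 × 305) / (107 × 10³ Pa) = 0.00530 m³ = 5.30 L.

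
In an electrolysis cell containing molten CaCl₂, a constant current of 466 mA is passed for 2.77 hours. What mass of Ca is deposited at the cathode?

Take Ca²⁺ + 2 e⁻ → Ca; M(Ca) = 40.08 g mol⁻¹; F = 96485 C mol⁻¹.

Q = I·t = 0.4660 A × 9972.0 s = 4647 C.
n(e⁻) = Q/F = 4647 / 96485 = 0.04816 mol.
Ca²⁺ + 2 e⁻ → Ca, so n(Ca) = n(e⁻)/2 = 0.02408 mol.
m = n·M = 0.02408 × 40.08 = 0.965 g.

0.965 g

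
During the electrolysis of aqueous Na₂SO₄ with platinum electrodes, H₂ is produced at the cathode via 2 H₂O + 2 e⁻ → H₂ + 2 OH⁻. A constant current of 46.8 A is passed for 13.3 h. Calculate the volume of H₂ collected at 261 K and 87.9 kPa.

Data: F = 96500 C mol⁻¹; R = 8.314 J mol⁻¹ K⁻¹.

287 L

Q = I·t = 46.80 A × 47880 s = 2241000 C.
n(e⁻) = Q/F = 2241000 / 96500 = 23.22 mol.
2 electrons are transferred per H₂ molecule, so n(H₂) = 23.22 / 2 = 11.61 mol.
V = nRT/P = (11.61 × 8.314 × 261) / (87.9 × 10³ Pa) = 0.287 m³ = 287 L.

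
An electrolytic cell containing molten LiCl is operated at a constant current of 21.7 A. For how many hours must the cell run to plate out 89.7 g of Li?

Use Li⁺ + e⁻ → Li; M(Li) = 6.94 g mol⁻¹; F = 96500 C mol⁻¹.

16.0 h

n(Li) = m/M = 89.7 / 6.94 = 12.93 mol.
Each Li atom requires 1 electron, so n(e⁻) = 1 × 12.93 = 12.93 mol.
Q = n(e⁻)·F = 12.93 × 96500 = 1247000 C.
t = Q/I = 1247000 / 21.70 A = 57480 s = 16.0 h.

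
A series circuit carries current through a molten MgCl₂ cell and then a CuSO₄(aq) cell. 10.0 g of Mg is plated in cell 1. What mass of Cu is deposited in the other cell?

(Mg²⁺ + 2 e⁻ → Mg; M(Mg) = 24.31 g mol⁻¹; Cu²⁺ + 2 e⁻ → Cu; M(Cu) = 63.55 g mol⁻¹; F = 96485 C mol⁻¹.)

26.1 g

n(Mg) = 10.0 / 24.31 = 0.4114 mol.
Since Mg²⁺ + 2 e⁻ → Mg, n(e⁻) passed = 2 × 0.4114 = 0.8227 mol.
Cells in series carry the same charge, so the same 0.8227 mol of electrons passes through cell 2.
Cu²⁺ + 2 e⁻ → Cu, so n(Cu) = 0.8227 / 2 = 0.4114 mol.
m(Cu) = 0.4114 × 63.55 = 26.1 g.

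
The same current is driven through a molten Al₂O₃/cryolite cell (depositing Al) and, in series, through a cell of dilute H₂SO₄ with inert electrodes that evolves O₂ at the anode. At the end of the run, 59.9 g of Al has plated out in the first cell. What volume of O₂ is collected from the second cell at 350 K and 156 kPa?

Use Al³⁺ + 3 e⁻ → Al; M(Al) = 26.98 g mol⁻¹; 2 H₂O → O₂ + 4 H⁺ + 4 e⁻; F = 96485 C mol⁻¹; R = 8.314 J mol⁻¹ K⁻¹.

31.1 L

n(Al) = 59.9 / 26.98 = 2.220 mol, so n(e⁻) = 3 × 2.220 = 6.660 mol.
The cells are in series, so the same 6.660 mol of electrons passes through the second cell.
2 H₂O → O₂ + 4 H⁺ + 4 e⁻ — 4 mol e⁻ per mol O₂, so n(O₂) = 6.660/4 = 1.665 mol.
V = nRT/P = (1.665 × 8.314 × 350) / (156 × 10³) = 0.0311 m³ = 31.1 L.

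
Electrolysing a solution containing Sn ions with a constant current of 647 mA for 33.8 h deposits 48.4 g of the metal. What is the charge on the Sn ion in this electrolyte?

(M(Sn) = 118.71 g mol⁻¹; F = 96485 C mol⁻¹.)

+2

Q = I·t = 0.6470 A × 121680 s = 78730 C, so n(e⁻) = 78730/96485 = 0.8160 mol.
n(Sn) deposited = 48.4 / 118.71 = 0.4077 mol.
Electrons per atom = n(e⁻)/n(Sn) = 0.8160 / 0.4077 = 2.00 ≈ 2, so the ion is Sn²⁺.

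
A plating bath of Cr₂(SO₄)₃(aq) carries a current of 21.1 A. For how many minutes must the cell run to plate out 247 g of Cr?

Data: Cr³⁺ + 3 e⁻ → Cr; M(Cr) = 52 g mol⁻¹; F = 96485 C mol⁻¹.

1090 min

n(Cr) = m/M = 247 / 52 = 4.750 mol.
Each Cr atom requires 3 electrons, so n(e⁻) = 3 × 4.750 = 14.25 mol.
Q = n(e⁻)·F = 14.25 × 96485 = 1375000 C.
t = Q/I = 1375000 / 21.10 A = 65160 s = 1090 min.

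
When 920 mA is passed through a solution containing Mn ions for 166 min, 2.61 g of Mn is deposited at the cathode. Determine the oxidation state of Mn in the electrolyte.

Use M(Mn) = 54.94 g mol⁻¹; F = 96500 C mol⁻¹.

+2

Q = I·t = 0.9200 A × 9960.0 s = 9163 C, so n(e⁻) = 9163/96500 = 0.09496 mol.
n(Mn) deposited = 2.61 / 54.94 = 0.04751 mol.
Electrons per atom = n(e⁻)/n(Mn) = 0.09496 / 0.04751 = 2.00 ≈ 2, so the ion is Mn²⁺.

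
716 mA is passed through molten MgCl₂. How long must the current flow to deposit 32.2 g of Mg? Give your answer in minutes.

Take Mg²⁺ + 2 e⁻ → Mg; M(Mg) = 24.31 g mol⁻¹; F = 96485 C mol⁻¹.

5950 min

n(Mg) = m/M = 32.2 / 24.31 = 1.325 mol.
Each Mg atom requires 2 electrons, so n(e⁻) = 2 × 1.325 = 2.649 mol.
Q = n(e⁻)·F = 2.649 × 96485 = 255600 C.
t = Q/I = 255600 / 0.7160 A = 357000 s = 5950 min.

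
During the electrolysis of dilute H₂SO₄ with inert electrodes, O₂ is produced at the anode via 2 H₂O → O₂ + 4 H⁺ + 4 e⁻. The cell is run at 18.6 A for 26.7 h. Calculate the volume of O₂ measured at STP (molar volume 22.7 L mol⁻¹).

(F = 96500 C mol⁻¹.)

Q = I·t = 18.60 A × 96120 s = 1788000 C.
n(e⁻) = Q/F = 1788000 / 96500 = 18.53 mol.
4 electrons are transferred per O₂ molecule, so n(O₂) = 18.53 / 4 = 4.632 mol.
V = n × V_m = 4.632 × 22.7 = 105 L.

105 L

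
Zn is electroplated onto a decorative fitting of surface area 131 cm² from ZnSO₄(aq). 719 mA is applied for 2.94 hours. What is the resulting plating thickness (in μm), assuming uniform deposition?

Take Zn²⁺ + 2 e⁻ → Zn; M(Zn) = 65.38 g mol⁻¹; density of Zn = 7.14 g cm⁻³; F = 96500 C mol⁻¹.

Q = I·t = 0.7190 × 10584 = 7610 C; n(e⁻) = 0.07886 mol.
n(Zn) = n(e⁻)/2 = 0.03943 mol, so m = 0.03943 × 65.38 = 2.578 g.
Volume = m/ρ = 2.578 / 7.14 = 0.3611 cm³.
Thickness = V/A = 0.3611 / 131 = 0.00276 cm = 27.6 μm.

27.6 μm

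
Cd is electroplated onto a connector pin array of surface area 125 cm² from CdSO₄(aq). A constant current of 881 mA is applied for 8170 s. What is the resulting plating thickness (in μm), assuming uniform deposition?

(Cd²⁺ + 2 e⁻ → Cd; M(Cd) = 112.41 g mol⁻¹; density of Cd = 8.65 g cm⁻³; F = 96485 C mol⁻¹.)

38.8 μm

Q = I·t = 0.8810 × 8170.0 = 7198 C; n(e⁻) = 0.07460 mol.
n(Cd) = n(e⁻)/2 = 0.03730 mol, so m = 0.03730 × 112.41 = 4.193 g.
Volume = m/ρ = 4.193 / 8.65 = 0.4847 cm³.
Thickness = V/A = 0.4847 / 125 = 0.00388 cm = 38.8 μm.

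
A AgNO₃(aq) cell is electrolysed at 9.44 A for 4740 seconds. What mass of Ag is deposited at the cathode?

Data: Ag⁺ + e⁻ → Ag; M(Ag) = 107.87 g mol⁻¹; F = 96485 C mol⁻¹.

Q = I·t = 9.440 A × 4740.0 s = 44750 C.
n(e⁻) = Q/F = 44750 / 96485 = 0.4638 mol.
Ag⁺ + e⁻ → Ag, so n(Ag) = n(e⁻)/1 = 0.4638 mol.
m = n·M = 0.4638 × 107.87 = 50.0 g.

50.0 g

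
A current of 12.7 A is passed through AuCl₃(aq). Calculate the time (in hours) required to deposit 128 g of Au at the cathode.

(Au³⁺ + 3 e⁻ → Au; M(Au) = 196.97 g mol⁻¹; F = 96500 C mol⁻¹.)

4.11 h

n(Au) = m/M = 128 / 196.97 = 0.6498 mol.
Each Au atom requires 3 electrons, so n(e⁻) = 3 × 0.6498 = 1.950 mol.
Q = n(e⁻)·F = 1.950 × 96500 = 188100 C.
t = Q/I = 188100 / 12.70 A = 14810 s = 4.11 h.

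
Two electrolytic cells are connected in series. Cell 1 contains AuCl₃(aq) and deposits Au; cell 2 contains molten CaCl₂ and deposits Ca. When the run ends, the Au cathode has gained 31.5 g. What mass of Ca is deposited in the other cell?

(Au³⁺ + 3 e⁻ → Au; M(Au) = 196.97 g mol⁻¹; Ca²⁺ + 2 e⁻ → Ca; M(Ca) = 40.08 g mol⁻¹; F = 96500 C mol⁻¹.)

n(Au) = 31.5 / 196.97 = 0.1599 mol.
Since Au³⁺ + 3 e⁻ → Au, n(e⁻) passed = 3 × 0.1599 = 0.4798 mol.
Cells in series carry the same charge, so the same 0.4798 mol of electrons passes through cell 2.
Ca²⁺ + 2 e⁻ → Ca, so n(Ca) = 0.4798 / 2 = 0.2399 mol.
m(Ca) = 0.2399 × 40.08 = 9.61 g.

9.61 g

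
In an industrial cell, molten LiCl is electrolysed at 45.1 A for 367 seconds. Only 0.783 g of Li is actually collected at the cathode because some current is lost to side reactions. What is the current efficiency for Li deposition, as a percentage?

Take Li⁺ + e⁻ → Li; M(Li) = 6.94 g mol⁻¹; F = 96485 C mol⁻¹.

Q = I·t = 45.10 × 367.00 = 16550 C; n(e⁻) = 16550/96485 = 0.1715 mol.
Theoretical n(Li) = n(e⁻)/1 = 0.1715 mol, i.e. m_theo = 0.1715 × 6.94 = 1.191 g.
Efficiency = m_actual / m_theo = 0.783 / 1.191 = 65.8 %.

65.8 %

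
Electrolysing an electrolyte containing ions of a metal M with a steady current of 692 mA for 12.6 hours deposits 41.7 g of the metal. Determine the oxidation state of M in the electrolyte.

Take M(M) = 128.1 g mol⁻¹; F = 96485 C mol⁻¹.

+1

Q = I·t = 0.6920 A × 45360 s = 31390 C, so n(e⁻) = 31390/96485 = 0.3253 mol.
n(M) deposited = 41.7 / 128.1 = 0.3255 mol.
Electrons per atom = n(e⁻)/n(M) = 0.3253 / 0.3255 = 0.999 ≈ 1, so the ion is M⁺.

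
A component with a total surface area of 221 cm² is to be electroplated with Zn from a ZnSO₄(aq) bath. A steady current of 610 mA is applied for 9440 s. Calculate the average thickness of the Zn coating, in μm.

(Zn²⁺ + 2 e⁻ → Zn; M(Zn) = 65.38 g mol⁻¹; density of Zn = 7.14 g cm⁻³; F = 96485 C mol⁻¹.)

Q = I·t = 0.6100 × 9440.0 = 5758 C; n(e⁻) = 0.05968 mol.
n(Zn) = n(e⁻)/2 = 0.02984 mol, so m = 0.02984 × 65.38 = 1.951 g.
Volume = m/ρ = 1.951 / 7.14 = 0.2732 cm³.
Thickness = V/A = 0.2732 / 221 = 0.00124 cm = 12.4 μm.

12.4 μm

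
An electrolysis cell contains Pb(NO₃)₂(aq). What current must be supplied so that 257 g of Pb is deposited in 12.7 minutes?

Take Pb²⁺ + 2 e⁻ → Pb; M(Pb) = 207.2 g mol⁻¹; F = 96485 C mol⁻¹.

314 A

n(Pb) = 257 / 207.2 = 1.240 mol.
n(e⁻) = 2 × 1.240 = 2.481 mol.
Q = n(e⁻)·F = 2.481 × 96485 = 239300 C.
I = Q/t = 239300 / 762.00 s = 314 A.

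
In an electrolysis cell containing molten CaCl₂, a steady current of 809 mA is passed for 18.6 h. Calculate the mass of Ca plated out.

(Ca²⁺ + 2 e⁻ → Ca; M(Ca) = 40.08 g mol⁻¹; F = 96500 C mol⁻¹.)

11.2 g

Q = I·t = 0.8090 A × 66960 s = 54170 C.
n(e⁻) = Q/F = 54170 / 96500 = 0.5614 mol.
Ca²⁺ + 2 e⁻ → Ca, so n(Ca) = n(e⁻)/2 = 0.2807 mol.
m = n·M = 0.2807 × 40.08 = 11.2 g.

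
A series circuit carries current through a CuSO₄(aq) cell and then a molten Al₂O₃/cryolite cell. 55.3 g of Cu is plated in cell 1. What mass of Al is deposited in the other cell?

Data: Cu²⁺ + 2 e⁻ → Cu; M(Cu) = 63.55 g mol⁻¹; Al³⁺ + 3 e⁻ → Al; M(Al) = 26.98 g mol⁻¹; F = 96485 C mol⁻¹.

n(Cu) = 55.3 / 63.55 = 0.8702 mol.
Since Cu²⁺ + 2 e⁻ → Cu, n(e⁻) passed = 2 × 0.8702 = 1.740 mol.
Cells in series carry the same charge, so the same 1.740 mol of electrons passes through cell 2.
Al³⁺ + 3 e⁻ → Al, so n(Al) = 1.740 / 3 = 0.5801 mol.
m(Al) = 0.5801 × 26.98 = 15.7 g.

15.7 g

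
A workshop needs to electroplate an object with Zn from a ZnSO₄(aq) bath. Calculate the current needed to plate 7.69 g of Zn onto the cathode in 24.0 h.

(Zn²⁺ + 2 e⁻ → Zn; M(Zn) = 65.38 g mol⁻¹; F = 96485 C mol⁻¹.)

n(Zn) = 7.69 / 65.38 = 0.1176 mol.
n(e⁻) = 2 × 0.1176 = 0.2352 mol.
Q = n(e⁻)·F = 0.2352 × 96485 = 22700 C.
I = Q/t = 22700 / 86400 s = 0.263 A.

0.263 A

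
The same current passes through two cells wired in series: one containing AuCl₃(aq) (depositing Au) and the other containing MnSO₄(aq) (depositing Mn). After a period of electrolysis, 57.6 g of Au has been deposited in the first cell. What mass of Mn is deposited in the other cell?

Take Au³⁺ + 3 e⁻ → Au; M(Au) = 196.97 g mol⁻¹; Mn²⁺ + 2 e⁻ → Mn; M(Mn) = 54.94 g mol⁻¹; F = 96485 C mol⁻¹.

n(Au) = 57.6 / 196.97 = 0.2924 mol.
Since Au³⁺ + 3 e⁻ → Au, n(e⁻) passed = 3 × 0.2924 = 0.8773 mol.
Cells in series carry the same charge, so the same 0.8773 mol of electrons passes through cell 2.
Mn²⁺ + 2 e⁻ → Mn, so n(Mn) = 0.8773 / 2 = 0.4386 mol.
m(Mn) = 0.4386 × 54.94 = 24.1 g.

24.1 g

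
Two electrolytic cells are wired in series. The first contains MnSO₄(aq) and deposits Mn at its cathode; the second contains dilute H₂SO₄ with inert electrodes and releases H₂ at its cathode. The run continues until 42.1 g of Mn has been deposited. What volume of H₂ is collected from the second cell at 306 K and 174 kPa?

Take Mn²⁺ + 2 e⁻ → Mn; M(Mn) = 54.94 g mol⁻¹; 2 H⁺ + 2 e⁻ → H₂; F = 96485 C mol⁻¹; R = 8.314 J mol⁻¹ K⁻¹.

11.2 L

n(Mn) = 42.1 / 54.94 = 0.7663 mol, so n(e⁻) = 2 × 0.7663 = 1.533 mol.
The cells are in series, so the same 1.533 mol of electrons passes through the second cell.
2 H⁺ + 2 e⁻ → H₂ — 2 mol e⁻ per mol H₂, so n(H₂) = 1.533/2 = 0.7663 mol.
V = nRT/P = (0.7663 × 8.314 × 306) / (174 × 10³) = 0.0112 m³ = 11.2 L.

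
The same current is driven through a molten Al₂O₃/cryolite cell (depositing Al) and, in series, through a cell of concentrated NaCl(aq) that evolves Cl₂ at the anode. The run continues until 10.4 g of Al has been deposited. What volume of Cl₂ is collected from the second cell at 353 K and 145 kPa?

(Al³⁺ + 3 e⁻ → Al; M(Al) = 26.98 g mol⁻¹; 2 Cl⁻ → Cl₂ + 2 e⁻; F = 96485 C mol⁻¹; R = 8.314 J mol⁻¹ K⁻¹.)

n(Al) = 10.4 / 26.98 = 0.3855 mol, so n(e⁻) = 3 × 0.3855 = 1.156 mol.
The cells are in series, so the same 1.156 mol of electrons passes through the second cell.
2 Cl⁻ → Cl₂ + 2 e⁻ — 2 mol e⁻ per mol Cl₂, so n(Cl₂) = 1.156/2 = 0.5782 mol.
V = nRT/P = (0.5782 × 8.314 × 353) / (145 × 10³) = 0.0117 m³ = 11.7 L.

11.7 L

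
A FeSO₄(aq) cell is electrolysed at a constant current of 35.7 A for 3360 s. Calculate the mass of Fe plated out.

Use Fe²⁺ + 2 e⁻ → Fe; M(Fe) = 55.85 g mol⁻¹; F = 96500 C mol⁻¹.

Q = I·t = 35.70 A × 3360.0 s = 120000 C.
n(e⁻) = Q/F = 120000 / 96500 = 1.243 mol.
Fe²⁺ + 2 e⁻ → Fe, so n(Fe) = n(e⁻)/2 = 0.6215 mol.
m = n·M = 0.6215 × 55.85 = 34.7 g.

34.7 g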